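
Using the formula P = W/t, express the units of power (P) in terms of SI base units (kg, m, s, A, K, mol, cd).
Units of each symbol in P = W/t:
  W (work): kg·m²/s²
  t (time): s  → in the denominator, contributes 1/s

Multiplying the contributions: [kg·m²/s²] · [1/s]
Adding exponents of each base unit: kg: 1, m: 2, s: -3
SI base units of power: kg·m²/s³

Answer: kg·m²/s³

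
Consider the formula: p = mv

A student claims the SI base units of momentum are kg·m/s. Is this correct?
Units of each symbol in p = mv:
  m (mass): kg
  v (velocity): m/s

Multiplying the contributions: [kg] · [m/s]
Adding exponents of each base unit: kg: 1, m: 1, s: -1
SI base units of momentum: kg·m/s

The claimed units kg·m/s match the derived units, so the claim is correct.

Answer: Yes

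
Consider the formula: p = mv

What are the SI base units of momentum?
Units of each symbol in p = mv:
  m (mass): kg
  v (velocity): m/s

Multiplying the contributions: [kg] · [m/s]
Adding exponents of each base unit: kg: 1, m: 1, s: -1
SI base units of momentum: kg·m/s

Answer: kg·m/s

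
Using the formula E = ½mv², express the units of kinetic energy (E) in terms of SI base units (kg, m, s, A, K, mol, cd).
Units of each symbol in E = ½mv²:
  m (mass): kg
  v (speed): m/s  → to the power 2, contributes m²/s²
  The factor ½ is dimensionless.

Multiplying the contributions: [kg] · [m²/s²]
Adding exponents of each base unit: kg: 1, m: 2, s: -2
SI base units of kinetic energy: kg·m²/s²

Answer: kg·m²/s²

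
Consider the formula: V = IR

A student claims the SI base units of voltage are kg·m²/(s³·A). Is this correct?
Units of each symbol in V = IR:
  I (current): A
  R (resistance, in ohms): kg·m²/(s³·A²)

Multiplying the contributions: [A] · [kg·m²/(s³·A²)]
Adding exponents of each base unit: kg: 1, m: 2, s: -3, A: -1
SI base units of voltage: kg·m²/(s³·A)

The claimed units kg·m²/(s³·A) match the derived units, so the claim is correct.

Answer: Yes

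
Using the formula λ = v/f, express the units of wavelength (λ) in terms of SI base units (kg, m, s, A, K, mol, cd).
Units of each symbol in λ = v/f:
  v (wave speed): m/s
  f (frequency): 1/s  → in the denominator, contributes s

Multiplying the contributions: [m/s] · [s]
Adding exponents of each base unit: m: 1
SI base units of wavelength: m

Answer: m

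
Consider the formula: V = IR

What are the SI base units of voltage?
Units of each symbol in V = IR:
  I (current): A
  R (resistance, in ohms): kg·m²/(s³·A²)

Multiplying the contributions: [A] · [kg·m²/(s³·A²)]
Adding exponents of each base unit: kg: 1, m: 2, s: -3, A: -1
SI base units of voltage: kg·m²/(s³·A)

Answer: kg·m²/(s³·A)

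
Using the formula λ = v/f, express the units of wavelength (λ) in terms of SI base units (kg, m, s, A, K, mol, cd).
Units of each symbol in λ = v/f:
  v (wave speed): m/s
  f (frequency): 1/s  → in the denominator, contributes s

Multiplying the contributions: [m/s] · [s]
Adding exponents of each base unit: m: 1
SI base units of wavelength: m

Answer: m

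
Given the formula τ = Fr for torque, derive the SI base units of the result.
Units of each symbol in τ = Fr:
  F (force): kg·m/s²
  r (lever arm): m

Multiplying the contributions: [kg·m/s²] · [m]
Adding exponents of each base unit: kg: 1, m: 2, s: -2
SI base units of torque: kg·m²/s²

Answer: kg·m²/s²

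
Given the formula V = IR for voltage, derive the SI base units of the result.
Units of each symbol in V = IR:
  I (current): A
  R (resistance, in ohms): kg·m²/(s³·A²)

Multiplying the contributions: [A] · [kg·m²/(s³·A²)]
Adding exponents of each base unit: kg: 1, m: 2, s: -3, A: -1
SI base units of voltage: kg·m²/(s³·A)

Answer: kg·m²/(s³·A)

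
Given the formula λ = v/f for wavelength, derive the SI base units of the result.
Units of each symbol in λ = v/f:
  v (wave speed): m/s
  f (frequency): 1/s  → in the denominator, contributes s

Multiplying the contributions: [m/s] · [s]
Adding exponents of each base unit: m: 1
SI base units of wavelength: m

Answer: m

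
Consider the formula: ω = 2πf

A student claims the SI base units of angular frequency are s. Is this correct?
Units of each symbol in ω = 2πf:
  f (frequency): 1/s
  The factor 2π is dimensionless.

Multiplying the contributions: [1/s]
Adding exponents of each base unit: s: -1
SI base units of angular frequency: 1/s

The claimed units s (exponents s: 1) do not match the derived units 1/s (exponents s: -1), so the claim is incorrect.

Answer: No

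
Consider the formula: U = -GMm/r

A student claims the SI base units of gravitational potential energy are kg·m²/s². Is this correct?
Units of each symbol in U = -GMm/r:
  G (gravitational constant): m³/(kg·s²)
  M (mass): kg
  m (mass): kg
  r (distance): m  → in the denominator, contributes 1/m
  The minus sign does not affect the units.

Multiplying the contributions: [m³/(kg·s²)] · [kg] · [kg] · [1/m]
Adding exponents of each base unit: kg: 1, m: 2, s: -2
SI base units of gravitational potential energy: kg·m²/s²

The claimed units kg·m²/s² match the derived units, so the claim is correct.

Answer: Yes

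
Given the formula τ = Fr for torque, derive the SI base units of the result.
Units of each symbol in τ = Fr:
  F (force): kg·m/s²
  r (lever arm): m

Multiplying the contributions: [kg·m/s²] · [m]
Adding exponents of each base unit: kg: 1, m: 2, s: -2
SI base units of torque: kg·m²/s²

Answer: kg·m²/s²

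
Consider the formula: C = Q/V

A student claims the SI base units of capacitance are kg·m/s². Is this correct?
Units of each symbol in C = Q/V:
  Q (charge, in coulombs): s·A
  V (voltage, in volts): kg·m²/(s³·A)  → in the denominator, contributes s³·A/(kg·m²)

Multiplying the contributions: [s·A] · [s³·A/(kg·m²)]
Adding exponents of each base unit: kg: -1, m: -2, s: 4, A: 2
SI base units of capacitance: s⁴·A²/(kg·m²)

The claimed units kg·m/s² (exponents kg: 1, m: 1, s: -2) do not match the derived units s⁴·A²/(kg·m²) (exponents kg: -1, m: -2, s: 4, A: 2), so the claim is incorrect.

Answer: No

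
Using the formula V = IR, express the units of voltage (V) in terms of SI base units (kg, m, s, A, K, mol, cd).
Units of each symbol in V = IR:
  I (current): A
  R (resistance, in ohms): kg·m²/(s³·A²)

Multiplying the contributions: [A] · [kg·m²/(s³·A²)]
Adding exponents of each base unit: kg: 1, m: 2, s: -3, A: -1
SI base units of voltage: kg·m²/(s³·A)

Answer: kg·m²/(s³·A)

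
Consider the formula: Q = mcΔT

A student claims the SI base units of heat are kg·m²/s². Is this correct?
Units of each symbol in Q = mcΔT:
  m (mass): kg
  c (specific heat capacity, in J/(kg·K)): m²/(s²·K)
  ΔT (temperature change): K

Multiplying the contributions: [kg] · [m²/(s²·K)] · [K]
Adding exponents of each base unit: kg: 1, m: 2, s: -2
SI base units of heat: kg·m²/s²

The claimed units kg·m²/s² match the derived units, so the claim is correct.

Answer: Yes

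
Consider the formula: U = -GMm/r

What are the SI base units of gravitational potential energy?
Units of each symbol in U = -GMm/r:
  G (gravitational constant): m³/(kg·s²)
  M (mass): kg
  m (mass): kg
  r (distance): m  → in the denominator, contributes 1/m
  The minus sign does not affect the units.

Multiplying the contributions: [m³/(kg·s²)] · [kg] · [kg] · [1/m]
Adding exponents of each base unit: kg: 1, m: 2, s: -2
SI base units of gravitational potential energy: kg·m²/s²

Answer: kg·m²/s²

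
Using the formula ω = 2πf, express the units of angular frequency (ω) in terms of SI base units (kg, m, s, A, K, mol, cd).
Units of each symbol in ω = 2πf:
  f (frequency): 1/s
  The factor 2π is dimensionless.

Multiplying the contributions: [1/s]
Adding exponents of each base unit: s: -1
SI base units of angular frequency: 1/s

Answer: 1/s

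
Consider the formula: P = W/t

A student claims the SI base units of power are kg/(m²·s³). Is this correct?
Units of each symbol in P = W/t:
  W (work): kg·m²/s²
  t (time): s  → in the denominator, contributes 1/s

Multiplying the contributions: [kg·m²/s²] · [1/s]
Adding exponents of each base unit: kg: 1, m: 2, s: -3
SI base units of power: kg·m²/s³

The claimed units kg/(m²·s³) (exponents kg: 1, m: -2, s: -3) do not match the derived units kg·m²/s³ (exponents kg: 1, m: 2, s: -3), so the claim is incorrect.

Answer: No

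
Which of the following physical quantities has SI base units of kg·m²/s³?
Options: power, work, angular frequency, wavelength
Checking the SI base units of each option:
  power (P = W/t): kg·m²/s³  ✓ matches
  work (W = Fd): kg·m²/s²  ✗
  angular frequency (ω = 2πf): 1/s  ✗
  wavelength (λ = v/f): m  ✗

Only power has units kg·m²/s³.

Answer: power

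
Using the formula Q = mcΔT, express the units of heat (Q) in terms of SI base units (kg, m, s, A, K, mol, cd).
Units of each symbol in Q = mcΔT:
  m (mass): kg
  c (specific heat capacity, in J/(kg·K)): m²/(s²·K)
  ΔT (temperature change): K

Multiplying the contributions: [kg] · [m²/(s²·K)] · [K]
Adding exponents of each base unit: kg: 1, m: 2, s: -2
SI base units of heat: kg·m²/s²

Answer: kg·m²/s²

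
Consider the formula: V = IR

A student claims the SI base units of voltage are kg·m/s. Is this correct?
Units of each symbol in V = IR:
  I (current): A
  R (resistance, in ohms): kg·m²/(s³·A²)

Multiplying the contributions: [A] · [kg·m²/(s³·A²)]
Adding exponents of each base unit: kg: 1, m: 2, s: -3, A: -1
SI base units of voltage: kg·m²/(s³·A)

The claimed units kg·m/s (exponents kg: 1, m: 1, s: -1) do not match the derived units kg·m²/(s³·A) (exponents kg: 1, m: 2, s: -3, A: -1), so the claim is incorrect.

Answer: No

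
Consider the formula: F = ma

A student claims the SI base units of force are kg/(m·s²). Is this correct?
Units of each symbol in F = ma:
  m (mass): kg
  a (acceleration): m/s²

Multiplying the contributions: [kg] · [m/s²]
Adding exponents of each base unit: kg: 1, m: 1, s: -2
SI base units of force: kg·m/s²

The claimed units kg/(m·s²) (exponents kg: 1, m: -1, s: -2) do not match the derived units kg·m/s² (exponents kg: 1, m: 1, s: -2), so the claim is incorrect.

Answer: No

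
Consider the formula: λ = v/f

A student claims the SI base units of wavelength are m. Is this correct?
Units of each symbol in λ = v/f:
  v (wave speed): m/s
  f (frequency): 1/s  → in the denominator, contributes s

Multiplying the contributions: [m/s] · [s]
Adding exponents of each base unit: m: 1
SI base units of wavelength: m

The claimed units m match the derived units, so the claim is correct.

Answer: Yes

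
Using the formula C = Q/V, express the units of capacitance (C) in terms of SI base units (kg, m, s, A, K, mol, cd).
Units of each symbol in C = Q/V:
  Q (charge, in coulombs): s·A
  V (voltage, in volts): kg·m²/(s³·A)  → in the denominator, contributes s³·A/(kg·m²)

Multiplying the contributions: [s·A] · [s³·A/(kg·m²)]
Adding exponents of each base unit: kg: -1, m: -2, s: 4, A: 2
SI base units of capacitance: s⁴·A²/(kg·m²)

Answer: s⁴·A²/(kg·m²)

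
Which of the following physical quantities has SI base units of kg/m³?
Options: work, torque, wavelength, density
Checking the SI base units of each option:
  work (W = Fd): kg·m²/s²  ✗
  torque (τ = Fr): kg·m²/s²  ✗
  wavelength (λ = v/f): m  ✗
  density (ρ = m/V): kg/m³  ✓ matches

Only density has units kg/m³.

Answer: density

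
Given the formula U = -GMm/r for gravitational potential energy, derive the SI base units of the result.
Units of each symbol in U = -GMm/r:
  G (gravitational constant): m³/(kg·s²)
  M (mass): kg
  m (mass): kg
  r (distance): m  → in the denominator, contributes 1/m
  The minus sign does not affect the units.

Multiplying the contributions: [m³/(kg·s²)] · [kg] · [kg] · [1/m]
Adding exponents of each base unit: kg: 1, m: 2, s: -2
SI base units of gravitational potential energy: kg·m²/s²

Answer: kg·m²/s²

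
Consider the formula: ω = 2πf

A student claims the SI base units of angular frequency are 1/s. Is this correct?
Units of each symbol in ω = 2πf:
  f (frequency): 1/s
  The factor 2π is dimensionless.

Multiplying the contributions: [1/s]
Adding exponents of each base unit: s: -1
SI base units of angular frequency: 1/s

The claimed units 1/s match the derived units, so the claim is correct.

Answer: Yes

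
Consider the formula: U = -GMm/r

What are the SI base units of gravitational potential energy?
Units of each symbol in U = -GMm/r:
  G (gravitational constant): m³/(kg·s²)
  M (mass): kg
  m (mass): kg
  r (distance): m  → in the denominator, contributes 1/m
  The minus sign does not affect the units.

Multiplying the contributions: [m³/(kg·s²)] · [kg] · [kg] · [1/m]
Adding exponents of each base unit: kg: 1, m: 2, s: -2
SI base units of gravitational potential energy: kg·m²/s²

Answer: kg·m²/s²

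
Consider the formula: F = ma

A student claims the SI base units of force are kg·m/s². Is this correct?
Units of each symbol in F = ma:
  m (mass): kg
  a (acceleration): m/s²

Multiplying the contributions: [kg] · [m/s²]
Adding exponents of each base unit: kg: 1, m: 1, s: -2
SI base units of force: kg·m/s²

The claimed units kg·m/s² match the derived units, so the claim is correct.

Answer: Yes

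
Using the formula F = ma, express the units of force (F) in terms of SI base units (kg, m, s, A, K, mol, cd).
Units of each symbol in F = ma:
  m (mass): kg
  a (acceleration): m/s²

Multiplying the contributions: [kg] · [m/s²]
Adding exponents of each base unit: kg: 1, m: 1, s: -2
SI base units of force: kg·m/s²

Answer: kg·m/s²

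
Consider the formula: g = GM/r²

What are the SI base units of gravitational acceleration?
Units of each symbol in g = GM/r²:
  G (gravitational constant): m³/(kg·s²)
  M (mass): kg
  r (distance): m  → to the power 2 in the denominator, contributes 1/m²

Multiplying the contributions: [m³/(kg·s²)] · [kg] · [1/m²]
Adding exponents of each base unit: m: 1, s: -2
SI base units of gravitational acceleration: m/s²

Answer: m/s²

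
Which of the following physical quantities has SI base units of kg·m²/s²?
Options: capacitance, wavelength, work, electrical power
Checking the SI base units of each option:
  capacitance (C = Q/V): s⁴·A²/(kg·m²)  ✗
  wavelength (λ = v/f): m  ✗
  work (W = Fd): kg·m²/s²  ✓ matches
  electrical power (P = IV): kg·m²/s³  ✗

Only work has units kg·m²/s².

Answer: work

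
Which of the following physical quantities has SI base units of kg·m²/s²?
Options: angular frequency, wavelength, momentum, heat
Checking the SI base units of each option:
  angular frequency (ω = 2πf): 1/s  ✗
  wavelength (λ = v/f): m  ✗
  momentum (p = mv): kg·m/s  ✗
  heat (Q = mcΔT): kg·m²/s²  ✓ matches

Only heat has units kg·m²/s².

Answer: heat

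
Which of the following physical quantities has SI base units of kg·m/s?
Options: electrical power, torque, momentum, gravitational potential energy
Checking the SI base units of each option:
  electrical power (P = IV): kg·m²/s³  ✗
  torque (τ = Fr): kg·m²/s²  ✗
  momentum (p = mv): kg·m/s  ✓ matches
  gravitational potential energy (U = -GMm/r): kg·m²/s²  ✗

Only momentum has units kg·m/s.

Answer: momentum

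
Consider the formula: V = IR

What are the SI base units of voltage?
Units of each symbol in V = IR:
  I (current): A
  R (resistance, in ohms): kg·m²/(s³·A²)

Multiplying the contributions: [A] · [kg·m²/(s³·A²)]
Adding exponents of each base unit: kg: 1, m: 2, s: -3, A: -1
SI base units of voltage: kg·m²/(s³·A)

Answer: kg·m²/(s³·A)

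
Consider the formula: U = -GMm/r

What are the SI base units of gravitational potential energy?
Units of each symbol in U = -GMm/r:
  G (gravitational constant): m³/(kg·s²)
  M (mass): kg
  m (mass): kg
  r (distance): m  → in the denominator, contributes 1/m
  The minus sign does not affect the units.

Multiplying the contributions: [m³/(kg·s²)] · [kg] · [kg] · [1/m]
Adding exponents of each base unit: kg: 1, m: 2, s: -2
SI base units of gravitational potential energy: kg·m²/s²

Answer: kg·m²/s²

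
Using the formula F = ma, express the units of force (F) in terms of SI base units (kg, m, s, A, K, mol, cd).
Units of each symbol in F = ma:
  m (mass): kg
  a (acceleration): m/s²

Multiplying the contributions: [kg] · [m/s²]
Adding exponents of each base unit: kg: 1, m: 1, s: -2
SI base units of force: kg·m/s²

Answer: kg·m/s²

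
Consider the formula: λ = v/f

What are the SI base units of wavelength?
Units of each symbol in λ = v/f:
  v (wave speed): m/s
  f (frequency): 1/s  → in the denominator, contributes s

Multiplying the contributions: [m/s] · [s]
Adding exponents of each base unit: m: 1
SI base units of wavelength: m

Answer: m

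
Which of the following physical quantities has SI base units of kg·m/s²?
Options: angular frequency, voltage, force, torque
Checking the SI base units of each option:
  angular frequency (ω = 2πf): 1/s  ✗
  voltage (V = IR): kg·m²/(s³·A)  ✗
  force (F = ma): kg·m/s²  ✓ matches
  torque (τ = Fr): kg·m²/s²  ✗

Only force has units kg·m/s².

Answer: force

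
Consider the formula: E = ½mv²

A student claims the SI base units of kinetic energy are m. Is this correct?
Units of each symbol in E = ½mv²:
  m (mass): kg
  v (speed): m/s  → to the power 2, contributes m²/s²
  The factor ½ is dimensionless.

Multiplying the contributions: [kg] · [m²/s²]
Adding exponents of each base unit: kg: 1, m: 2, s: -2
SI base units of kinetic energy: kg·m²/s²

The claimed units m (exponents m: 1) do not match the derived units kg·m²/s² (exponents kg: 1, m: 2, s: -2), so the claim is incorrect.

Answer: No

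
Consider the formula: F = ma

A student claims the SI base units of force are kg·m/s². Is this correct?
Units of each symbol in F = ma:
  m (mass): kg
  a (acceleration): m/s²

Multiplying the contributions: [kg] · [m/s²]
Adding exponents of each base unit: kg: 1, m: 1, s: -2
SI base units of force: kg·m/s²

The claimed units kg·m/s² match the derived units, so the claim is correct.

Answer: Yes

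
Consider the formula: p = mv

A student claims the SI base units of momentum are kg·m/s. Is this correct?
Units of each symbol in p = mv:
  m (mass): kg
  v (velocity): m/s

Multiplying the contributions: [kg] · [m/s]
Adding exponents of each base unit: kg: 1, m: 1, s: -1
SI base units of momentum: kg·m/s

The claimed units kg·m/s match the derived units, so the claim is correct.

Answer: Yes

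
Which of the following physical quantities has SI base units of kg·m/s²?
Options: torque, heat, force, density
Checking the SI base units of each option:
  torque (τ = Fr): kg·m²/s²  ✗
  heat (Q = mcΔT): kg·m²/s²  ✗
  force (F = ma): kg·m/s²  ✓ matches
  density (ρ = m/V): kg/m³  ✗

Only force has units kg·m/s².

Answer: force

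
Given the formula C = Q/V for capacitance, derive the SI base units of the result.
Units of each symbol in C = Q/V:
  Q (charge, in coulombs): s·A
  V (voltage, in volts): kg·m²/(s³·A)  → in the denominator, contributes s³·A/(kg·m²)

Multiplying the contributions: [s·A] · [s³·A/(kg·m²)]
Adding exponents of each base unit: kg: -1, m: -2, s: 4, A: 2
SI base units of capacitance: s⁴·A²/(kg·m²)

Answer: s⁴·A²/(kg·m²)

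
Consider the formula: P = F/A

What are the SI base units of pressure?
Units of each symbol in P = F/A:
  F (force): kg·m/s²
  A (area): m²  → in the denominator, contributes 1/m²

Multiplying the contributions: [kg·m/s²] · [1/m²]
Adding exponents of each base unit: kg: 1, m: -1, s: -2
SI base units of pressure: kg/(m·s²)

Answer: kg/(m·s²)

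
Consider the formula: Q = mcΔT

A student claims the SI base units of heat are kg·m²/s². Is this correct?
Units of each symbol in Q = mcΔT:
  m (mass): kg
  c (specific heat capacity, in J/(kg·K)): m²/(s²·K)
  ΔT (temperature change): K

Multiplying the contributions: [kg] · [m²/(s²·K)] · [K]
Adding exponents of each base unit: kg: 1, m: 2, s: -2
SI base units of heat: kg·m²/s²

The claimed units kg·m²/s² match the derived units, so the claim is correct.

Answer: Yes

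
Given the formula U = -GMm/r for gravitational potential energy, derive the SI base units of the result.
Units of each symbol in U = -GMm/r:
  G (gravitational constant): m³/(kg·s²)
  M (mass): kg
  m (mass): kg
  r (distance): m  → in the denominator, contributes 1/m
  The minus sign does not affect the units.

Multiplying the contributions: [m³/(kg·s²)] · [kg] · [kg] · [1/m]
Adding exponents of each base unit: kg: 1, m: 2, s: -2
SI base units of gravitational potential energy: kg·m²/s²

Answer: kg·m²/s²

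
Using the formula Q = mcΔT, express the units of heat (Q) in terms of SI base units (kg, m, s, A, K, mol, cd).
Units of each symbol in Q = mcΔT:
  m (mass): kg
  c (specific heat capacity, in J/(kg·K)): m²/(s²·K)
  ΔT (temperature change): K

Multiplying the contributions: [kg] · [m²/(s²·K)] · [K]
Adding exponents of each base unit: kg: 1, m: 2, s: -2
SI base units of heat: kg·m²/s²

Answer: kg·m²/s²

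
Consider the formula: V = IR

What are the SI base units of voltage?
Units of each symbol in V = IR:
  I (current): A
  R (resistance, in ohms): kg·m²/(s³·A²)

Multiplying the contributions: [A] · [kg·m²/(s³·A²)]
Adding exponents of each base unit: kg: 1, m: 2, s: -3, A: -1
SI base units of voltage: kg·m²/(s³·A)

Answer: kg·m²/(s³·A)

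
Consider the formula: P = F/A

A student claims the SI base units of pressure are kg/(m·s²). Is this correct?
Units of each symbol in P = F/A:
  F (force): kg·m/s²
  A (area): m²  → in the denominator, contributes 1/m²

Multiplying the contributions: [kg·m/s²] · [1/m²]
Adding exponents of each base unit: kg: 1, m: -1, s: -2
SI base units of pressure: kg/(m·s²)

The claimed units kg/(m·s²) match the derived units, so the claim is correct.

Answer: Yes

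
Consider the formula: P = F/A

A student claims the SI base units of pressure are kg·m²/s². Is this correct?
Units of each symbol in P = F/A:
  F (force): kg·m/s²
  A (area): m²  → in the denominator, contributes 1/m²

Multiplying the contributions: [kg·m/s²] · [1/m²]
Adding exponents of each base unit: kg: 1, m: -1, s: -2
SI base units of pressure: kg/(m·s²)

The claimed units kg·m²/s² (exponents kg: 1, m: 2, s: -2) do not match the derived units kg/(m·s²) (exponents kg: 1, m: -1, s: -2), so the claim is incorrect.

Answer: No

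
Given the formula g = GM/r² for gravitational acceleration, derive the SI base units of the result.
Units of each symbol in g = GM/r²:
  G (gravitational constant): m³/(kg·s²)
  M (mass): kg
  r (distance): m  → to the power 2 in the denominator, contributes 1/m²

Multiplying the contributions: [m³/(kg·s²)] · [kg] · [1/m²]
Adding exponents of each base unit: m: 1, s: -2
SI base units of gravitational acceleration: m/s²

Answer: m/s²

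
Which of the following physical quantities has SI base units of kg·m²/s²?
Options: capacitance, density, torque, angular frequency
Checking the SI base units of each option:
  capacitance (C = Q/V): s⁴·A²/(kg·m²)  ✗
  density (ρ = m/V): kg/m³  ✗
  torque (τ = Fr): kg·m²/s²  ✓ matches
  angular frequency (ω = 2πf): 1/s  ✗

Only torque has units kg·m²/s².

Answer: torque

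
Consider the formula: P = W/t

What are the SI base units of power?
Units of each symbol in P = W/t:
  W (work): kg·m²/s²
  t (time): s  → in the denominator, contributes 1/s

Multiplying the contributions: [kg·m²/s²] · [1/s]
Adding exponents of each base unit: kg: 1, m: 2, s: -3
SI base units of power: kg·m²/s³

Answer: kg·m²/s³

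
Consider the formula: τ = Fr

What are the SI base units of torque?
Units of each symbol in τ = Fr:
  F (force): kg·m/s²
  r (lever arm): m

Multiplying the contributions: [kg·m/s²] · [m]
Adding exponents of each base unit: kg: 1, m: 2, s: -2
SI base units of torque: kg·m²/s²

Answer: kg·m²/s²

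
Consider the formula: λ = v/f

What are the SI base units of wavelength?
Units of each symbol in λ = v/f:
  v (wave speed): m/s
  f (frequency): 1/s  → in the denominator, contributes s

Multiplying the contributions: [m/s] · [s]
Adding exponents of each base unit: m: 1
SI base units of wavelength: m

Answer: m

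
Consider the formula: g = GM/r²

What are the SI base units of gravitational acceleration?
Units of each symbol in g = GM/r²:
  G (gravitational constant): m³/(kg·s²)
  M (mass): kg
  r (distance): m  → to the power 2 in the denominator, contributes 1/m²

Multiplying the contributions: [m³/(kg·s²)] · [kg] · [1/m²]
Adding exponents of each base unit: m: 1, s: -2
SI base units of gravitational acceleration: m/s²

Answer: m/s²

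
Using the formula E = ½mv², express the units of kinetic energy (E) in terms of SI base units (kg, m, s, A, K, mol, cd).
Units of each symbol in E = ½mv²:
  m (mass): kg
  v (speed): m/s  → to the power 2, contributes m²/s²
  The factor ½ is dimensionless.

Multiplying the contributions: [kg] · [m²/s²]
Adding exponents of each base unit: kg: 1, m: 2, s: -2
SI base units of kinetic energy: kg·m²/s²

Answer: kg·m²/s²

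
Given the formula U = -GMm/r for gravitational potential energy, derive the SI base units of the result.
Units of each symbol in U = -GMm/r:
  G (gravitational constant): m³/(kg·s²)
  M (mass): kg
  m (mass): kg
  r (distance): m  → in the denominator, contributes 1/m
  The minus sign does not affect the units.

Multiplying the contributions: [m³/(kg·s²)] · [kg] · [kg] · [1/m]
Adding exponents of each base unit: kg: 1, m: 2, s: -2
SI base units of gravitational potential energy: kg·m²/s²

Answer: kg·m²/s²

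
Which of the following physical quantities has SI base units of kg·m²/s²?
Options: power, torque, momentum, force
Checking the SI base units of each option:
  power (P = W/t): kg·m²/s³  ✗
  torque (τ = Fr): kg·m²/s²  ✓ matches
  momentum (p = mv): kg·m/s  ✗
  force (F = ma): kg·m/s²  ✗

Only torque has units kg·m²/s².

Answer: torque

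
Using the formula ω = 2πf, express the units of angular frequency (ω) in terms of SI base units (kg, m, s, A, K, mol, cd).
Units of each symbol in ω = 2πf:
  f (frequency): 1/s
  The factor 2π is dimensionless.

Multiplying the contributions: [1/s]
Adding exponents of each base unit: s: -1
SI base units of angular frequency: 1/s

Answer: 1/s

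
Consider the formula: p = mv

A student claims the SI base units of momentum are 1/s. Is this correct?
Units of each symbol in p = mv:
  m (mass): kg
  v (velocity): m/s

Multiplying the contributions: [kg] · [m/s]
Adding exponents of each base unit: kg: 1, m: 1, s: -1
SI base units of momentum: kg·m/s

The claimed units 1/s (exponents s: -1) do not match the derived units kg·m/s (exponents kg: 1, m: 1, s: -1), so the claim is incorrect.

Answer: No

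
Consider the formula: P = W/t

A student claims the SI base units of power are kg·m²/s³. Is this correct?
Units of each symbol in P = W/t:
  W (work): kg·m²/s²
  t (time): s  → in the denominator, contributes 1/s

Multiplying the contributions: [kg·m²/s²] · [1/s]
Adding exponents of each base unit: kg: 1, m: 2, s: -3
SI base units of power: kg·m²/s³

The claimed units kg·m²/s³ match the derived units, so the claim is correct.

Answer: Yes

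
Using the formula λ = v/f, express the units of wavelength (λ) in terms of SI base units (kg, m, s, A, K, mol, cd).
Units of each symbol in λ = v/f:
  v (wave speed): m/s
  f (frequency): 1/s  → in the denominator, contributes s

Multiplying the contributions: [m/s] · [s]
Adding exponents of each base unit: m: 1
SI base units of wavelength: m

Answer: m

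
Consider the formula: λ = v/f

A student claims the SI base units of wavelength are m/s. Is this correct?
Units of each symbol in λ = v/f:
  v (wave speed): m/s
  f (frequency): 1/s  → in the denominator, contributes s

Multiplying the contributions: [m/s] · [s]
Adding exponents of each base unit: m: 1
SI base units of wavelength: m

The claimed units m/s (exponents m: 1, s: -1) do not match the derived units m (exponents m: 1), so the claim is incorrect.

Answer: No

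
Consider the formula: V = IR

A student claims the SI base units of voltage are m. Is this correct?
Units of each symbol in V = IR:
  I (current): A
  R (resistance, in ohms): kg·m²/(s³·A²)

Multiplying the contributions: [A] · [kg·m²/(s³·A²)]
Adding exponents of each base unit: kg: 1, m: 2, s: -3, A: -1
SI base units of voltage: kg·m²/(s³·A)

The claimed units m (exponents m: 1) do not match the derived units kg·m²/(s³·A) (exponents kg: 1, m: 2, s: -3, A: -1), so the claim is incorrect.

Answer: No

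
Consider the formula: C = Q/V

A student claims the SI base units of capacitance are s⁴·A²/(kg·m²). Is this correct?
Units of each symbol in C = Q/V:
  Q (charge, in coulombs): s·A
  V (voltage, in volts): kg·m²/(s³·A)  → in the denominator, contributes s³·A/(kg·m²)

Multiplying the contributions: [s·A] · [s³·A/(kg·m²)]
Adding exponents of each base unit: kg: -1, m: -2, s: 4, A: 2
SI base units of capacitance: s⁴·A²/(kg·m²)

The claimed units s⁴·A²/(kg·m²) match the derived units, so the claim is correct.

Answer: Yes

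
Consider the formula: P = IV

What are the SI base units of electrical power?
Units of each symbol in P = IV:
  I (current): A
  V (voltage, in volts): kg·m²/(s³·A)

Multiplying the contributions: [A] · [kg·m²/(s³·A)]
Adding exponents of each base unit: kg: 1, m: 2, s: -3
SI base units of electrical power: kg·m²/s³

Answer: kg·m²/s³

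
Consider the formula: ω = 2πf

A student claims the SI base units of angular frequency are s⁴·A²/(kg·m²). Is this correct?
Units of each symbol in ω = 2πf:
  f (frequency): 1/s
  The factor 2π is dimensionless.

Multiplying the contributions: [1/s]
Adding exponents of each base unit: s: -1
SI base units of angular frequency: 1/s

The claimed units s⁴·A²/(kg·m²) (exponents kg: -1, m: -2, s: 4, A: 2) do not match the derived units 1/s (exponents s: -1), so the claim is incorrect.

Answer: No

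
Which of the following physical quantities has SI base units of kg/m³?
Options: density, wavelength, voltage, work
Checking the SI base units of each option:
  density (ρ = m/V): kg/m³  ✓ matches
  wavelength (λ = v/f): m  ✗
  voltage (V = IR): kg·m²/(s³·A)  ✗
  work (W = Fd): kg·m²/s²  ✗

Only density has units kg/m³.

Answer: density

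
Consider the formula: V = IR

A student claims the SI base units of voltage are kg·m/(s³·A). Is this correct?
Units of each symbol in V = IR:
  I (current): A
  R (resistance, in ohms): kg·m²/(s³·A²)

Multiplying the contributions: [A] · [kg·m²/(s³·A²)]
Adding exponents of each base unit: kg: 1, m: 2, s: -3, A: -1
SI base units of voltage: kg·m²/(s³·A)

The claimed units kg·m/(s³·A) (exponents kg: 1, m: 1, s: -3, A: -1) do not match the derived units kg·m²/(s³·A) (exponents kg: 1, m: 2, s: -3, A: -1), so the claim is incorrect.

Answer: No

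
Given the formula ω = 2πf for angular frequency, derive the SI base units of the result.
Units of each symbol in ω = 2πf:
  f (frequency): 1/s
  The factor 2π is dimensionless.

Multiplying the contributions: [1/s]
Adding exponents of each base unit: s: -1
SI base units of angular frequency: 1/s

Answer: 1/s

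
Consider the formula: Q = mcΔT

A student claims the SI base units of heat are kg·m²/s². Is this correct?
Units of each symbol in Q = mcΔT:
  m (mass): kg
  c (specific heat capacity, in J/(kg·K)): m²/(s²·K)
  ΔT (temperature change): K

Multiplying the contributions: [kg] · [m²/(s²·K)] · [K]
Adding exponents of each base unit: kg: 1, m: 2, s: -2
SI base units of heat: kg·m²/s²

The claimed units kg·m²/s² match the derived units, so the claim is correct.

Answer: Yes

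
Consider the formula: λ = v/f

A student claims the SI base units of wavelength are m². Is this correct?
Units of each symbol in λ = v/f:
  v (wave speed): m/s
  f (frequency): 1/s  → in the denominator, contributes s

Multiplying the contributions: [m/s] · [s]
Adding exponents of each base unit: m: 1
SI base units of wavelength: m

The claimed units m² (exponents m: 2) do not match the derived units m (exponents m: 1), so the claim is incorrect.

Answer: No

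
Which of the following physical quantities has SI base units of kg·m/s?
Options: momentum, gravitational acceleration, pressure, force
Checking the SI base units of each option:
  momentum (p = mv): kg·m/s  ✓ matches
  gravitational acceleration (g = GM/r²): m/s²  ✗
  pressure (P = F/A): kg/(m·s²)  ✗
  force (F = ma): kg·m/s²  ✗

Only momentum has units kg·m/s.

Answer: momentum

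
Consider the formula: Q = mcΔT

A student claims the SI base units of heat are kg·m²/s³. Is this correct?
Units of each symbol in Q = mcΔT:
  m (mass): kg
  c (specific heat capacity, in J/(kg·K)): m²/(s²·K)
  ΔT (temperature change): K

Multiplying the contributions: [kg] · [m²/(s²·K)] · [K]
Adding exponents of each base unit: kg: 1, m: 2, s: -2
SI base units of heat: kg·m²/s²

The claimed units kg·m²/s³ (exponents kg: 1, m: 2, s: -3) do not match the derived units kg·m²/s² (exponents kg: 1, m: 2, s: -2), so the claim is incorrect.

Answer: No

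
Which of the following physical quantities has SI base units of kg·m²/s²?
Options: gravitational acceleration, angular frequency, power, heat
Checking the SI base units of each option:
  gravitational acceleration (g = GM/r²): m/s²  ✗
  angular frequency (ω = 2πf): 1/s  ✗
  power (P = W/t): kg·m²/s³  ✗
  heat (Q = mcΔT): kg·m²/s²  ✓ matches

Only heat has units kg·m²/s².

Answer: heat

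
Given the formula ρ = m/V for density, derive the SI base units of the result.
Units of each symbol in ρ = m/V:
  m (mass): kg
  V (volume): m³  → in the denominator, contributes 1/m³

Multiplying the contributions: [kg] · [1/m³]
Adding exponents of each base unit: kg: 1, m: -3
SI base units of density: kg/m³

Answer: kg/m³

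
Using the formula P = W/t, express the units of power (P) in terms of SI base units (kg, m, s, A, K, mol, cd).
Units of each symbol in P = W/t:
  W (work): kg·m²/s²
  t (time): s  → in the denominator, contributes 1/s

Multiplying the contributions: [kg·m²/s²] · [1/s]
Adding exponents of each base unit: kg: 1, m: 2, s: -3
SI base units of power: kg·m²/s³

Answer: kg·m²/s³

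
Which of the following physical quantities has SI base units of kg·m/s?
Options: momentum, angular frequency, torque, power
Checking the SI base units of each option:
  momentum (p = mv): kg·m/s  ✓ matches
  angular frequency (ω = 2πf): 1/s  ✗
  torque (τ = Fr): kg·m²/s²  ✗
  power (P = W/t): kg·m²/s³  ✗

Only momentum has units kg·m/s.

Answer: momentum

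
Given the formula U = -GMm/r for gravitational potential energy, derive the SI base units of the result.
Units of each symbol in U = -GMm/r:
  G (gravitational constant): m³/(kg·s²)
  M (mass): kg
  m (mass): kg
  r (distance): m  → in the denominator, contributes 1/m
  The minus sign does not affect the units.

Multiplying the contributions: [m³/(kg·s²)] · [kg] · [kg] · [1/m]
Adding exponents of each base unit: kg: 1, m: 2, s: -2
SI base units of gravitational potential energy: kg·m²/s²

Answer: kg·m²/s²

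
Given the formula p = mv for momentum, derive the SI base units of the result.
Units of each symbol in p = mv:
  m (mass): kg
  v (velocity): m/s

Multiplying the contributions: [kg] · [m/s]
Adding exponents of each base unit: kg: 1, m: 1, s: -1
SI base units of momentum: kg·m/s

Answer: kg·m/s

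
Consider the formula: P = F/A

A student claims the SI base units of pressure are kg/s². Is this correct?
Units of each symbol in P = F/A:
  F (force): kg·m/s²
  A (area): m²  → in the denominator, contributes 1/m²

Multiplying the contributions: [kg·m/s²] · [1/m²]
Adding exponents of each base unit: kg: 1, m: -1, s: -2
SI base units of pressure: kg/(m·s²)

The claimed units kg/s² (exponents kg: 1, s: -2) do not match the derived units kg/(m·s²) (exponents kg: 1, m: -1, s: -2), so the claim is incorrect.

Answer: No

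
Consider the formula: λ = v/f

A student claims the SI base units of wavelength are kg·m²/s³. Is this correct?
Units of each symbol in λ = v/f:
  v (wave speed): m/s
  f (frequency): 1/s  → in the denominator, contributes s

Multiplying the contributions: [m/s] · [s]
Adding exponents of each base unit: m: 1
SI base units of wavelength: m

The claimed units kg·m²/s³ (exponents kg: 1, m: 2, s: -3) do not match the derived units m (exponents m: 1), so the claim is incorrect.

Answer: No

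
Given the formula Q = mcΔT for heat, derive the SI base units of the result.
Units of each symbol in Q = mcΔT:
  m (mass): kg
  c (specific heat capacity, in J/(kg·K)): m²/(s²·K)
  ΔT (temperature change): K

Multiplying the contributions: [kg] · [m²/(s²·K)] · [K]
Adding exponents of each base unit: kg: 1, m: 2, s: -2
SI base units of heat: kg·m²/s²

Answer: kg·m²/s²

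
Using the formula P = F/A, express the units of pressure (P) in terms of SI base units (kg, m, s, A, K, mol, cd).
Units of each symbol in P = F/A:
  F (force): kg·m/s²
  A (area): m²  → in the denominator, contributes 1/m²

Multiplying the contributions: [kg·m/s²] · [1/m²]
Adding exponents of each base unit: kg: 1, m: -1, s: -2
SI base units of pressure: kg/(m·s²)

Answer: kg/(m·s²)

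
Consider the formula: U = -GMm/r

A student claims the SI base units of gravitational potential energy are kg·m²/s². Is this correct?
Units of each symbol in U = -GMm/r:
  G (gravitational constant): m³/(kg·s²)
  M (mass): kg
  m (mass): kg
  r (distance): m  → in the denominator, contributes 1/m
  The minus sign does not affect the units.

Multiplying the contributions: [m³/(kg·s²)] · [kg] · [kg] · [1/m]
Adding exponents of each base unit: kg: 1, m: 2, s: -2
SI base units of gravitational potential energy: kg·m²/s²

The claimed units kg·m²/s² match the derived units, so the claim is correct.

Answer: Yes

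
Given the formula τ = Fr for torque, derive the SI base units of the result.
Units of each symbol in τ = Fr:
  F (force): kg·m/s²
  r (lever arm): m

Multiplying the contributions: [kg·m/s²] · [m]
Adding exponents of each base unit: kg: 1, m: 2, s: -2
SI base units of torque: kg·m²/s²

Answer: kg·m²/s²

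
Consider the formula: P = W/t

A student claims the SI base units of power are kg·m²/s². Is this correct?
Units of each symbol in P = W/t:
  W (work): kg·m²/s²
  t (time): s  → in the denominator, contributes 1/s

Multiplying the contributions: [kg·m²/s²] · [1/s]
Adding exponents of each base unit: kg: 1, m: 2, s: -3
SI base units of power: kg·m²/s³

The claimed units kg·m²/s² (exponents kg: 1, m: 2, s: -2) do not match the derived units kg·m²/s³ (exponents kg: 1, m: 2, s: -3), so the claim is incorrect.

Answer: No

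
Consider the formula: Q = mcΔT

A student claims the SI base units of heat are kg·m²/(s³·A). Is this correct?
Units of each symbol in Q = mcΔT:
  m (mass): kg
  c (specific heat capacity, in J/(kg·K)): m²/(s²·K)
  ΔT (temperature change): K

Multiplying the contributions: [kg] · [m²/(s²·K)] · [K]
Adding exponents of each base unit: kg: 1, m: 2, s: -2
SI base units of heat: kg·m²/s²

The claimed units kg·m²/(s³·A) (exponents kg: 1, m: 2, s: -3, A: -1) do not match the derived units kg·m²/s² (exponents kg: 1, m: 2, s: -2), so the claim is incorrect.

Answer: No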